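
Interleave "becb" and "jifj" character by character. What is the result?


Interleaving "becb" and "jifj":
  Position 0: 'b' from first, 'j' from second => "bj"
  Position 1: 'e' from first, 'i' from second => "ei"
  Position 2: 'c' from first, 'f' from second => "cf"
  Position 3: 'b' from first, 'j' from second => "bj"
Result: bjeicfbj

bjeicfbj


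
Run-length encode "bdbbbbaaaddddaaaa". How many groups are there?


Input: bdbbbbaaaddddaaaa
Scanning for consecutive runs:
  Group 1: 'b' x 1 (positions 0-0)
  Group 2: 'd' x 1 (positions 1-1)
  Group 3: 'b' x 4 (positions 2-5)
  Group 4: 'a' x 3 (positions 6-8)
  Group 5: 'd' x 4 (positions 9-12)
  Group 6: 'a' x 4 (positions 13-16)
Total groups: 6

6


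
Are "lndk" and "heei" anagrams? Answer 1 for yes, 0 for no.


Strings: "lndk", "heei"
Sorted first:  dkln
Sorted second: eehi
Differ at position 0: 'd' vs 'e' => not anagrams

0


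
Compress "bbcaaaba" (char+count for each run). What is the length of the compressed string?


Input: bbcaaaba
Runs:
  'b' x 2 => "b2"
  'c' x 1 => "c1"
  'a' x 3 => "a3"
  'b' x 1 => "b1"
  'a' x 1 => "a1"
Compressed: "b2c1a3b1a1"
Compressed length: 10

10


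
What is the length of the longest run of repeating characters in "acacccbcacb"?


Input: "acacccbcacb"
Scanning for longest run:
  Position 1 ('c'): new char, reset run to 1
  Position 2 ('a'): new char, reset run to 1
  Position 3 ('c'): new char, reset run to 1
  Position 4 ('c'): continues run of 'c', length=2
  Position 5 ('c'): continues run of 'c', length=3
  Position 6 ('b'): new char, reset run to 1
  Position 7 ('c'): new char, reset run to 1
  Position 8 ('a'): new char, reset run to 1
  Position 9 ('c'): new char, reset run to 1
  Position 10 ('b'): new char, reset run to 1
Longest run: 'c' with length 3

3


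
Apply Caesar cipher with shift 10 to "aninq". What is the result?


Caesar cipher: shift "aninq" by 10
  'a' (pos 0) + 10 = pos 10 = 'k'
  'n' (pos 13) + 10 = pos 23 = 'x'
  'i' (pos 8) + 10 = pos 18 = 's'
  'n' (pos 13) + 10 = pos 23 = 'x'
  'q' (pos 16) + 10 = pos 0 = 'a'
Result: kxsxa

kxsxa


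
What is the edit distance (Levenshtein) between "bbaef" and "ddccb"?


Computing edit distance: "bbaef" -> "ddccb"
DP table:
           d    d    c    c    b
      0    1    2    3    4    5
  b   1    1    2    3    4    4
  b   2    2    2    3    4    4
  a   3    3    3    3    4    5
  e   4    4    4    4    4    5
  f   5    5    5    5    5    5
Edit distance = dp[5][5] = 5

5


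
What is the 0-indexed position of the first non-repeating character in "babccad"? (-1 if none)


Input: babccad
Character frequencies:
  'a': 2
  'b': 2
  'c': 2
  'd': 1
Scanning left to right for freq == 1:
  Position 0 ('b'): freq=2, skip
  Position 1 ('a'): freq=2, skip
  Position 2 ('b'): freq=2, skip
  Position 3 ('c'): freq=2, skip
  Position 4 ('c'): freq=2, skip
  Position 5 ('a'): freq=2, skip
  Position 6 ('d'): unique! => answer = 6

6


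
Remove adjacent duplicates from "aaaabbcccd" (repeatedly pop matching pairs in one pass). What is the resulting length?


Input: aaaabbcccd
Stack-based adjacent duplicate removal:
  Read 'a': push. Stack: a
  Read 'a': matches stack top 'a' => pop. Stack: (empty)
  Read 'a': push. Stack: a
  Read 'a': matches stack top 'a' => pop. Stack: (empty)
  Read 'b': push. Stack: b
  Read 'b': matches stack top 'b' => pop. Stack: (empty)
  Read 'c': push. Stack: c
  Read 'c': matches stack top 'c' => pop. Stack: (empty)
  Read 'c': push. Stack: c
  Read 'd': push. Stack: cd
Final stack: "cd" (length 2)

2


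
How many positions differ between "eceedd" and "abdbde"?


Comparing "eceedd" and "abdbde" position by position:
  Position 0: 'e' vs 'a' => DIFFER
  Position 1: 'c' vs 'b' => DIFFER
  Position 2: 'e' vs 'd' => DIFFER
  Position 3: 'e' vs 'b' => DIFFER
  Position 4: 'd' vs 'd' => same
  Position 5: 'd' vs 'e' => DIFFER
Positions that differ: 5

5


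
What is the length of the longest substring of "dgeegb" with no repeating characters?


Input: "dgeegb"
Sliding window (track last position of each char):
  Position 0 ('d'): window [0,0] length 1 -- new best
  Position 1 ('g'): window [0,1] length 2 -- new best
  Position 2 ('e'): window [0,2] length 3 -- new best
  Position 3 ('e'): repeat (last at 2), move window start to 3
  Position 3 ('e'): window [3,3] length 1
  Position 4 ('g'): window [3,4] length 2
  Position 5 ('b'): window [3,5] length 3
Longest substring with no repeats: "dge" with length 3

3


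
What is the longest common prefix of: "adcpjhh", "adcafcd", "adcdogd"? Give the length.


Words: adcpjhh, adcafcd, adcdogd
  Position 0: all 'a' => match
  Position 1: all 'd' => match
  Position 2: all 'c' => match
  Position 3: ('p', 'a', 'd') => mismatch, stop
LCP = "adc" (length 3)

3


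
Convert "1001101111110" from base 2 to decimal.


Input: "1001101111110" in base 2
Positional expansion:
  Digit '1' (value 1) x 2^12 = 4096
  Digit '0' (value 0) x 2^11 = 0
  Digit '0' (value 0) x 2^10 = 0
  Digit '1' (value 1) x 2^9 = 512
  Digit '1' (value 1) x 2^8 = 256
  Digit '0' (value 0) x 2^7 = 0
  Digit '1' (value 1) x 2^6 = 64
  Digit '1' (value 1) x 2^5 = 32
  Digit '1' (value 1) x 2^4 = 16
  Digit '1' (value 1) x 2^3 = 8
  Digit '1' (value 1) x 2^2 = 4
  Digit '1' (value 1) x 2^1 = 2
  Digit '0' (value 0) x 2^0 = 0
Sum = 4990

4990


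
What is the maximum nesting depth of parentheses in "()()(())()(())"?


Input: "()()(())()(())"
Tracking depth:
  Position 0 '(': depth becomes 1
  Position 1 ')': depth becomes 0
  Position 2 '(': depth becomes 1
  Position 3 ')': depth becomes 0
  Position 4 '(': depth becomes 1
  Position 5 '(': depth becomes 2
  Position 6 ')': depth becomes 1
  Position 7 ')': depth becomes 0
  Position 8 '(': depth becomes 1
  Position 9 ')': depth becomes 0
  Position 10 '(': depth becomes 1
  Position 11 '(': depth becomes 2
  Position 12 ')': depth becomes 1
  Position 13 ')': depth becomes 0
Maximum depth reached: 2

2


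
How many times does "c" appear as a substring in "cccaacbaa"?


Searching for "c" in "cccaacbaa"
Scanning each position:
  Position 0: "c" => MATCH
  Position 1: "c" => MATCH
  Position 2: "c" => MATCH
  Position 3: "a" => no
  Position 4: "a" => no
  Position 5: "c" => MATCH
  Position 6: "b" => no
  Position 7: "a" => no
  Position 8: "a" => no
Total occurrences: 4

4


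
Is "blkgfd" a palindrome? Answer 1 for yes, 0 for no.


Input: blkgfd
Reversed: dfgklb
  Compare pos 0 ('b') with pos 5 ('d'): MISMATCH
  Compare pos 1 ('l') with pos 4 ('f'): MISMATCH
  Compare pos 2 ('k') with pos 3 ('g'): MISMATCH
Result: not a palindrome

0


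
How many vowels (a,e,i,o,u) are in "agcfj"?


Input: agcfj
Checking each character:
  'a' at position 0: vowel (running total: 1)
  'g' at position 1: consonant
  'c' at position 2: consonant
  'f' at position 3: consonant
  'j' at position 4: consonant
Total vowels: 1

1


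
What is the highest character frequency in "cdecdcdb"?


Input: cdecdcdb
Character counts:
  'b': 1
  'c': 3
  'd': 3
  'e': 1
Maximum frequency: 3

3


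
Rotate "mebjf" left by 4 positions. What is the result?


Input: "mebjf", rotate left by 4
First 4 characters: "mebj"
Remaining characters: "f"
Concatenate remaining + first: "f" + "mebj" = "fmebj"

fmebj


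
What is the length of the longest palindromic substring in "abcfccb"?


Input: "abcfccb"
Checking substrings for palindromes:
  [2:5] "cfc" (len 3) => palindrome
  [4:6] "cc" (len 2) => palindrome
Longest palindromic substring: "cfc" with length 3

3


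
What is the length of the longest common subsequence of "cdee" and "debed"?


LCS of "cdee" and "debed"
DP table:
           d    e    b    e    d
      0    0    0    0    0    0
  c   0    0    0    0    0    0
  d   0    1    1    1    1    1
  e   0    1    2    2    2    2
  e   0    1    2    2    3    3
LCS length = dp[4][5] = 3

3


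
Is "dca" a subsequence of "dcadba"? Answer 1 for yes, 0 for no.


Check if "dca" is a subsequence of "dcadba"
Greedy scan:
  Position 0 ('d'): matches sub[0] = 'd'
  Position 1 ('c'): matches sub[1] = 'c'
  Position 2 ('a'): matches sub[2] = 'a'
  Position 3 ('d'): no match needed
  Position 4 ('b'): no match needed
  Position 5 ('a'): no match needed
All 3 characters matched => is a subsequence

1


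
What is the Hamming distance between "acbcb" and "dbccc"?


Comparing "acbcb" and "dbccc" position by position:
  Position 0: 'a' vs 'd' => differ
  Position 1: 'c' vs 'b' => differ
  Position 2: 'b' vs 'c' => differ
  Position 3: 'c' vs 'c' => same
  Position 4: 'b' vs 'c' => differ
Total differences (Hamming distance): 4

4


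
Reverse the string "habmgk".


Input: habmgk
Reading characters right to left:
  Position 5: 'k'
  Position 4: 'g'
  Position 3: 'm'
  Position 2: 'b'
  Position 1: 'a'
  Position 0: 'h'
Reversed: kgmbah

kgmbah


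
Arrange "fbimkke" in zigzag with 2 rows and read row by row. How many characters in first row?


Zigzag "fbimkke" into 2 rows:
Placing characters:
  'f' => row 0
  'b' => row 1
  'i' => row 0
  'm' => row 1
  'k' => row 0
  'k' => row 1
  'e' => row 0
Rows:
  Row 0: "fike"
  Row 1: "bmk"
First row length: 4

4


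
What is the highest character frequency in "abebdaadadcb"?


Input: abebdaadadcb
Character counts:
  'a': 4
  'b': 3
  'c': 1
  'd': 3
  'e': 1
Maximum frequency: 4

4


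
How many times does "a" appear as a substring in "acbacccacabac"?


Searching for "a" in "acbacccacabac"
Scanning each position:
  Position 0: "a" => MATCH
  Position 1: "c" => no
  Position 2: "b" => no
  Position 3: "a" => MATCH
  Position 4: "c" => no
  Position 5: "c" => no
  Position 6: "c" => no
  Position 7: "a" => MATCH
  Position 8: "c" => no
  Position 9: "a" => MATCH
  Position 10: "b" => no
  Position 11: "a" => MATCH
  Position 12: "c" => no
Total occurrences: 5

5


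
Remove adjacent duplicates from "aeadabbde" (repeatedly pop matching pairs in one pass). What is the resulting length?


Input: aeadabbde
Stack-based adjacent duplicate removal:
  Read 'a': push. Stack: a
  Read 'e': push. Stack: ae
  Read 'a': push. Stack: aea
  Read 'd': push. Stack: aead
  Read 'a': push. Stack: aeada
  Read 'b': push. Stack: aeadab
  Read 'b': matches stack top 'b' => pop. Stack: aeada
  Read 'd': push. Stack: aeadad
  Read 'e': push. Stack: aeadade
Final stack: "aeadade" (length 7)

7


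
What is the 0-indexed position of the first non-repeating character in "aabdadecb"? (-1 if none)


Input: aabdadecb
Character frequencies:
  'a': 3
  'b': 2
  'c': 1
  'd': 2
  'e': 1
Scanning left to right for freq == 1:
  Position 0 ('a'): freq=3, skip
  Position 1 ('a'): freq=3, skip
  Position 2 ('b'): freq=2, skip
  Position 3 ('d'): freq=2, skip
  Position 4 ('a'): freq=3, skip
  Position 5 ('d'): freq=2, skip
  Position 6 ('e'): unique! => answer = 6

6


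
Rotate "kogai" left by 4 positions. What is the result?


Input: "kogai", rotate left by 4
First 4 characters: "koga"
Remaining characters: "i"
Concatenate remaining + first: "i" + "koga" = "ikoga"

ikoga


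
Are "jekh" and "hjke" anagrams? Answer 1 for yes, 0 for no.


Strings: "jekh", "hjke"
Sorted first:  ehjk
Sorted second: ehjk
Sorted forms match => anagrams

1


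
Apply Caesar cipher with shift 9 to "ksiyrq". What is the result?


Caesar cipher: shift "ksiyrq" by 9
  'k' (pos 10) + 9 = pos 19 = 't'
  's' (pos 18) + 9 = pos 1 = 'b'
  'i' (pos 8) + 9 = pos 17 = 'r'
  'y' (pos 24) + 9 = pos 7 = 'h'
  'r' (pos 17) + 9 = pos 0 = 'a'
  'q' (pos 16) + 9 = pos 25 = 'z'
Result: tbrhaz

tbrhaz


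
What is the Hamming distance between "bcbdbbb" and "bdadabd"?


Comparing "bcbdbbb" and "bdadabd" position by position:
  Position 0: 'b' vs 'b' => same
  Position 1: 'c' vs 'd' => differ
  Position 2: 'b' vs 'a' => differ
  Position 3: 'd' vs 'd' => same
  Position 4: 'b' vs 'a' => differ
  Position 5: 'b' vs 'b' => same
  Position 6: 'b' vs 'd' => differ
Total differences (Hamming distance): 4

4


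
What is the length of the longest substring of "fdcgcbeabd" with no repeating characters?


Input: "fdcgcbeabd"
Sliding window (track last position of each char):
  Position 0 ('f'): window [0,0] length 1 -- new best
  Position 1 ('d'): window [0,1] length 2 -- new best
  Position 2 ('c'): window [0,2] length 3 -- new best
  Position 3 ('g'): window [0,3] length 4 -- new best
  Position 4 ('c'): repeat (last at 2), move window start to 3
  Position 4 ('c'): window [3,4] length 2
  Position 5 ('b'): window [3,5] length 3
  Position 6 ('e'): window [3,6] length 4
  Position 7 ('a'): window [3,7] length 5 -- new best
  Position 8 ('b'): repeat (last at 5), move window start to 6
  Position 8 ('b'): window [6,8] length 3
  Position 9 ('d'): window [6,9] length 4
Longest substring with no repeats: "gcbea" with length 5

5


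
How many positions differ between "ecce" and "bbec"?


Comparing "ecce" and "bbec" position by position:
  Position 0: 'e' vs 'b' => DIFFER
  Position 1: 'c' vs 'b' => DIFFER
  Position 2: 'c' vs 'e' => DIFFER
  Position 3: 'e' vs 'c' => DIFFER
Positions that differ: 4

4


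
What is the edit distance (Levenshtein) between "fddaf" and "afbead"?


Computing edit distance: "fddaf" -> "afbead"
DP table:
           a    f    b    e    a    d
      0    1    2    3    4    5    6
  f   1    1    1    2    3    4    5
  d   2    2    2    2    3    4    4
  d   3    3    3    3    3    4    4
  a   4    3    4    4    4    3    4
  f   5    4    3    4    5    4    4
Edit distance = dp[5][6] = 4

4


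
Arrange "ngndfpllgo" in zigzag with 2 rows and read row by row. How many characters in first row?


Zigzag "ngndfpllgo" into 2 rows:
Placing characters:
  'n' => row 0
  'g' => row 1
  'n' => row 0
  'd' => row 1
  'f' => row 0
  'p' => row 1
  'l' => row 0
  'l' => row 1
  'g' => row 0
  'o' => row 1
Rows:
  Row 0: "nnflg"
  Row 1: "gdplo"
First row length: 5

5


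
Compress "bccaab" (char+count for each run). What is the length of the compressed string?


Input: bccaab
Runs:
  'b' x 1 => "b1"
  'c' x 2 => "c2"
  'a' x 2 => "a2"
  'b' x 1 => "b1"
Compressed: "b1c2a2b1"
Compressed length: 8

8


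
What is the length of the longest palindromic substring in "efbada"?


Input: "efbada"
Checking substrings for palindromes:
  [3:6] "ada" (len 3) => palindrome
Longest palindromic substring: "ada" with length 3

3


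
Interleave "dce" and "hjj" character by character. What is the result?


Interleaving "dce" and "hjj":
  Position 0: 'd' from first, 'h' from second => "dh"
  Position 1: 'c' from first, 'j' from second => "cj"
  Position 2: 'e' from first, 'j' from second => "ej"
Result: dhcjej

dhcjej


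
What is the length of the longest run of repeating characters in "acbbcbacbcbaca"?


Input: "acbbcbacbcbaca"
Scanning for longest run:
  Position 1 ('c'): new char, reset run to 1
  Position 2 ('b'): new char, reset run to 1
  Position 3 ('b'): continues run of 'b', length=2
  Position 4 ('c'): new char, reset run to 1
  Position 5 ('b'): new char, reset run to 1
  Position 6 ('a'): new char, reset run to 1
  Position 7 ('c'): new char, reset run to 1
  Position 8 ('b'): new char, reset run to 1
  Position 9 ('c'): new char, reset run to 1
  Position 10 ('b'): new char, reset run to 1
  Position 11 ('a'): new char, reset run to 1
  Position 12 ('c'): new char, reset run to 1
  Position 13 ('a'): new char, reset run to 1
Longest run: 'b' with length 2

2


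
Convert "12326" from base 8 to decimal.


Input: "12326" in base 8
Positional expansion:
  Digit '1' (value 1) x 8^4 = 4096
  Digit '2' (value 2) x 8^3 = 1024
  Digit '3' (value 3) x 8^2 = 192
  Digit '2' (value 2) x 8^1 = 16
  Digit '6' (value 6) x 8^0 = 6
Sum = 5334

5334


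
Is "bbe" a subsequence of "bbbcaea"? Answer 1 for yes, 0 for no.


Check if "bbe" is a subsequence of "bbbcaea"
Greedy scan:
  Position 0 ('b'): matches sub[0] = 'b'
  Position 1 ('b'): matches sub[1] = 'b'
  Position 2 ('b'): no match needed
  Position 3 ('c'): no match needed
  Position 4 ('a'): no match needed
  Position 5 ('e'): matches sub[2] = 'e'
  Position 6 ('a'): no match needed
All 3 characters matched => is a subsequence

1


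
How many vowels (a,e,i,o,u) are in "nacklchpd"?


Input: nacklchpd
Checking each character:
  'n' at position 0: consonant
  'a' at position 1: vowel (running total: 1)
  'c' at position 2: consonant
  'k' at position 3: consonant
  'l' at position 4: consonant
  'c' at position 5: consonant
  'h' at position 6: consonant
  'p' at position 7: consonant
  'd' at position 8: consonant
Total vowels: 1

1


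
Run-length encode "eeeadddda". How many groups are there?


Input: eeeadddda
Scanning for consecutive runs:
  Group 1: 'e' x 3 (positions 0-2)
  Group 2: 'a' x 1 (positions 3-3)
  Group 3: 'd' x 4 (positions 4-7)
  Group 4: 'a' x 1 (positions 8-8)
Total groups: 4

4


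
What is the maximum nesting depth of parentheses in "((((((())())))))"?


Input: "((((((())())))))"
Tracking depth:
  Position 0 '(': depth becomes 1
  Position 1 '(': depth becomes 2
  Position 2 '(': depth becomes 3
  Position 3 '(': depth becomes 4
  Position 4 '(': depth becomes 5
  Position 5 '(': depth becomes 6
  Position 6 '(': depth becomes 7
  Position 7 ')': depth becomes 6
  Position 8 ')': depth becomes 5
  Position 9 '(': depth becomes 6
  Position 10 ')': depth becomes 5
  Position 11 ')': depth becomes 4
  Position 12 ')': depth becomes 3
  Position 13 ')': depth becomes 2
  Position 14 ')': depth becomes 1
  Position 15 ')': depth becomes 0
Maximum depth reached: 7

7


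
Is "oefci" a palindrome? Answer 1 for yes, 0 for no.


Input: oefci
Reversed: icfeo
  Compare pos 0 ('o') with pos 4 ('i'): MISMATCH
  Compare pos 1 ('e') with pos 3 ('c'): MISMATCH
Result: not a palindrome

0


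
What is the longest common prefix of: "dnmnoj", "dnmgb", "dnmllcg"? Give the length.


Words: dnmnoj, dnmgb, dnmllcg
  Position 0: all 'd' => match
  Position 1: all 'n' => match
  Position 2: all 'm' => match
  Position 3: ('n', 'g', 'l') => mismatch, stop
LCP = "dnm" (length 3)

3


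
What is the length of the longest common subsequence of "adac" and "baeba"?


LCS of "adac" and "baeba"
DP table:
           b    a    e    b    a
      0    0    0    0    0    0
  a   0    0    1    1    1    1
  d   0    0    1    1    1    1
  a   0    0    1    1    1    2
  c   0    0    1    1    1    2
LCS length = dp[4][5] = 2

2


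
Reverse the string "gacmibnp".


Input: gacmibnp
Reading characters right to left:
  Position 7: 'p'
  Position 6: 'n'
  Position 5: 'b'
  Position 4: 'i'
  Position 3: 'm'
  Position 2: 'c'
  Position 1: 'a'
  Position 0: 'g'
Reversed: pnbimcag

pnbimcag


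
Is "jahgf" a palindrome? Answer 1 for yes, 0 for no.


Input: jahgf
Reversed: fghaj
  Compare pos 0 ('j') with pos 4 ('f'): MISMATCH
  Compare pos 1 ('a') with pos 3 ('g'): MISMATCH
Result: not a palindrome

0


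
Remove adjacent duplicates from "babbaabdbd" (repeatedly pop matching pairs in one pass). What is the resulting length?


Input: babbaabdbd
Stack-based adjacent duplicate removal:
  Read 'b': push. Stack: b
  Read 'a': push. Stack: ba
  Read 'b': push. Stack: bab
  Read 'b': matches stack top 'b' => pop. Stack: ba
  Read 'a': matches stack top 'a' => pop. Stack: b
  Read 'a': push. Stack: ba
  Read 'b': push. Stack: bab
  Read 'd': push. Stack: babd
  Read 'b': push. Stack: babdb
  Read 'd': push. Stack: babdbd
Final stack: "babdbd" (length 6)

6


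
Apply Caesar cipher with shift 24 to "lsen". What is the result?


Caesar cipher: shift "lsen" by 24
  'l' (pos 11) + 24 = pos 9 = 'j'
  's' (pos 18) + 24 = pos 16 = 'q'
  'e' (pos 4) + 24 = pos 2 = 'c'
  'n' (pos 13) + 24 = pos 11 = 'l'
Result: jqcl

jqcl


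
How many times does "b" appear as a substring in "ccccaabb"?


Searching for "b" in "ccccaabb"
Scanning each position:
  Position 0: "c" => no
  Position 1: "c" => no
  Position 2: "c" => no
  Position 3: "c" => no
  Position 4: "a" => no
  Position 5: "a" => no
  Position 6: "b" => MATCH
  Position 7: "b" => MATCH
Total occurrences: 2

2


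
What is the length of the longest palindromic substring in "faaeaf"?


Input: "faaeaf"
Checking substrings for palindromes:
  [2:5] "aea" (len 3) => palindrome
  [1:3] "aa" (len 2) => palindrome
Longest palindromic substring: "aea" with length 3

3


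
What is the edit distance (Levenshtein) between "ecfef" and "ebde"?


Computing edit distance: "ecfef" -> "ebde"
DP table:
           e    b    d    e
      0    1    2    3    4
  e   1    0    1    2    3
  c   2    1    1    2    3
  f   3    2    2    2    3
  e   4    3    3    3    2
  f   5    4    4    4    3
Edit distance = dp[5][4] = 3

3


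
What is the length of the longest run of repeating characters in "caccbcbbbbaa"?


Input: "caccbcbbbbaa"
Scanning for longest run:
  Position 1 ('a'): new char, reset run to 1
  Position 2 ('c'): new char, reset run to 1
  Position 3 ('c'): continues run of 'c', length=2
  Position 4 ('b'): new char, reset run to 1
  Position 5 ('c'): new char, reset run to 1
  Position 6 ('b'): new char, reset run to 1
  Position 7 ('b'): continues run of 'b', length=2
  Position 8 ('b'): continues run of 'b', length=3
  Position 9 ('b'): continues run of 'b', length=4
  Position 10 ('a'): new char, reset run to 1
  Position 11 ('a'): continues run of 'a', length=2
Longest run: 'b' with length 4

4


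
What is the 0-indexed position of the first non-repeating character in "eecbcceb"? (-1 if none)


Input: eecbcceb
Character frequencies:
  'b': 2
  'c': 3
  'e': 3
Scanning left to right for freq == 1:
  Position 0 ('e'): freq=3, skip
  Position 1 ('e'): freq=3, skip
  Position 2 ('c'): freq=3, skip
  Position 3 ('b'): freq=2, skip
  Position 4 ('c'): freq=3, skip
  Position 5 ('c'): freq=3, skip
  Position 6 ('e'): freq=3, skip
  Position 7 ('b'): freq=2, skip
  No unique character found => answer = -1

-1


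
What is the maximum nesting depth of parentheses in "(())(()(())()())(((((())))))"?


Input: "(())(()(())()())(((((())))))"
Tracking depth:
  Position 0 '(': depth becomes 1
  Position 1 '(': depth becomes 2
  Position 2 ')': depth becomes 1
  Position 3 ')': depth becomes 0
  Position 4 '(': depth becomes 1
  Position 5 '(': depth becomes 2
  Position 6 ')': depth becomes 1
  Position 7 '(': depth becomes 2
  Position 8 '(': depth becomes 3
  Position 9 ')': depth becomes 2
  Position 10 ')': depth becomes 1
  Position 11 '(': depth becomes 2
  Position 12 ')': depth becomes 1
  Position 13 '(': depth becomes 2
  Position 14 ')': depth becomes 1
  Position 15 ')': depth becomes 0
  Position 16 '(': depth becomes 1
  Position 17 '(': depth becomes 2
  Position 18 '(': depth becomes 3
  Position 19 '(': depth becomes 4
  Position 20 '(': depth becomes 5
  Position 21 '(': depth becomes 6
  Position 22 ')': depth becomes 5
  Position 23 ')': depth becomes 4
  Position 24 ')': depth becomes 3
  Position 25 ')': depth becomes 2
  Position 26 ')': depth becomes 1
  Position 27 ')': depth becomes 0
Maximum depth reached: 6

6


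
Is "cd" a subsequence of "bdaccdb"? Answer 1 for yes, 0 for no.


Check if "cd" is a subsequence of "bdaccdb"
Greedy scan:
  Position 0 ('b'): no match needed
  Position 1 ('d'): no match needed
  Position 2 ('a'): no match needed
  Position 3 ('c'): matches sub[0] = 'c'
  Position 4 ('c'): no match needed
  Position 5 ('d'): matches sub[1] = 'd'
  Position 6 ('b'): no match needed
All 2 characters matched => is a subsequence

1


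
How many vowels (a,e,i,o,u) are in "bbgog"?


Input: bbgog
Checking each character:
  'b' at position 0: consonant
  'b' at position 1: consonant
  'g' at position 2: consonant
  'o' at position 3: vowel (running total: 1)
  'g' at position 4: consonant
Total vowels: 1

1


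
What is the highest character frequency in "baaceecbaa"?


Input: baaceecbaa
Character counts:
  'a': 4
  'b': 2
  'c': 2
  'e': 2
Maximum frequency: 4

4


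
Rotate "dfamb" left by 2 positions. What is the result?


Input: "dfamb", rotate left by 2
First 2 characters: "df"
Remaining characters: "amb"
Concatenate remaining + first: "amb" + "df" = "ambdf"

ambdf


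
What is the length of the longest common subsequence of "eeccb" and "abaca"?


LCS of "eeccb" and "abaca"
DP table:
           a    b    a    c    a
      0    0    0    0    0    0
  e   0    0    0    0    0    0
  e   0    0    0    0    0    0
  c   0    0    0    0    1    1
  c   0    0    0    0    1    1
  b   0    0    1    1    1    1
LCS length = dp[5][5] = 1

1


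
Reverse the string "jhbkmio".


Input: jhbkmio
Reading characters right to left:
  Position 6: 'o'
  Position 5: 'i'
  Position 4: 'm'
  Position 3: 'k'
  Position 2: 'b'
  Position 1: 'h'
  Position 0: 'j'
Reversed: oimkbhj

oimkbhj


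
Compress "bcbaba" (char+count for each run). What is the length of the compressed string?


Input: bcbaba
Runs:
  'b' x 1 => "b1"
  'c' x 1 => "c1"
  'b' x 1 => "b1"
  'a' x 1 => "a1"
  'b' x 1 => "b1"
  'a' x 1 => "a1"
Compressed: "b1c1b1a1b1a1"
Compressed length: 12

12


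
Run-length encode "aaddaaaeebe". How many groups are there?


Input: aaddaaaeebe
Scanning for consecutive runs:
  Group 1: 'a' x 2 (positions 0-1)
  Group 2: 'd' x 2 (positions 2-3)
  Group 3: 'a' x 3 (positions 4-6)
  Group 4: 'e' x 2 (positions 7-8)
  Group 5: 'b' x 1 (positions 9-9)
  Group 6: 'e' x 1 (positions 10-10)
Total groups: 6

6


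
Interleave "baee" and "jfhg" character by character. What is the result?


Interleaving "baee" and "jfhg":
  Position 0: 'b' from first, 'j' from second => "bj"
  Position 1: 'a' from first, 'f' from second => "af"
  Position 2: 'e' from first, 'h' from second => "eh"
  Position 3: 'e' from first, 'g' from second => "eg"
Result: bjafeheg

bjafeheg


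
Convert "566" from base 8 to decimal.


Input: "566" in base 8
Positional expansion:
  Digit '5' (value 5) x 8^2 = 320
  Digit '6' (value 6) x 8^1 = 48
  Digit '6' (value 6) x 8^0 = 6
Sum = 374

374


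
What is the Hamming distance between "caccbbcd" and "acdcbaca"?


Comparing "caccbbcd" and "acdcbaca" position by position:
  Position 0: 'c' vs 'a' => differ
  Position 1: 'a' vs 'c' => differ
  Position 2: 'c' vs 'd' => differ
  Position 3: 'c' vs 'c' => same
  Position 4: 'b' vs 'b' => same
  Position 5: 'b' vs 'a' => differ
  Position 6: 'c' vs 'c' => same
  Position 7: 'd' vs 'a' => differ
Total differences (Hamming distance): 5

5


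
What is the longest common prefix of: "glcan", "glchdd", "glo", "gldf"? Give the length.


Words: glcan, glchdd, glo, gldf
  Position 0: all 'g' => match
  Position 1: all 'l' => match
  Position 2: ('c', 'c', 'o', 'd') => mismatch, stop
LCP = "gl" (length 2)

2


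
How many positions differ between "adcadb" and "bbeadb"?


Comparing "adcadb" and "bbeadb" position by position:
  Position 0: 'a' vs 'b' => DIFFER
  Position 1: 'd' vs 'b' => DIFFER
  Position 2: 'c' vs 'e' => DIFFER
  Position 3: 'a' vs 'a' => same
  Position 4: 'd' vs 'd' => same
  Position 5: 'b' vs 'b' => same
Positions that differ: 3

3


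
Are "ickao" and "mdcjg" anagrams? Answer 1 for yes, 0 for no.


Strings: "ickao", "mdcjg"
Sorted first:  aciko
Sorted second: cdgjm
Differ at position 0: 'a' vs 'c' => not anagrams

0


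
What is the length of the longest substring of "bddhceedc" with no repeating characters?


Input: "bddhceedc"
Sliding window (track last position of each char):
  Position 0 ('b'): window [0,0] length 1 -- new best
  Position 1 ('d'): window [0,1] length 2 -- new best
  Position 2 ('d'): repeat (last at 1), move window start to 2
  Position 2 ('d'): window [2,2] length 1
  Position 3 ('h'): window [2,3] length 2
  Position 4 ('c'): window [2,4] length 3 -- new best
  Position 5 ('e'): window [2,5] length 4 -- new best
  Position 6 ('e'): repeat (last at 5), move window start to 6
  Position 6 ('e'): window [6,6] length 1
  Position 7 ('d'): window [6,7] length 2
  Position 8 ('c'): window [6,8] length 3
Longest substring with no repeats: "dhce" with length 4

4


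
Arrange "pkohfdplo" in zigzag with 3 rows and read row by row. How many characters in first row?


Zigzag "pkohfdplo" into 3 rows:
Placing characters:
  'p' => row 0
  'k' => row 1
  'o' => row 2
  'h' => row 1
  'f' => row 0
  'd' => row 1
  'p' => row 2
  'l' => row 1
  'o' => row 0
Rows:
  Row 0: "pfo"
  Row 1: "khdl"
  Row 2: "op"
First row length: 3

3


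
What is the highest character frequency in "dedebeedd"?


Input: dedebeedd
Character counts:
  'b': 1
  'd': 4
  'e': 4
Maximum frequency: 4

4


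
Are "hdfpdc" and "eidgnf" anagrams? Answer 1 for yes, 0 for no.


Strings: "hdfpdc", "eidgnf"
Sorted first:  cddfhp
Sorted second: defgin
Differ at position 0: 'c' vs 'd' => not anagrams

0


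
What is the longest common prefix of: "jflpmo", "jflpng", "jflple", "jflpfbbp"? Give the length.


Words: jflpmo, jflpng, jflple, jflpfbbp
  Position 0: all 'j' => match
  Position 1: all 'f' => match
  Position 2: all 'l' => match
  Position 3: all 'p' => match
  Position 4: ('m', 'n', 'l', 'f') => mismatch, stop
LCP = "jflp" (length 4)

4


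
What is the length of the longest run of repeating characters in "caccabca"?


Input: "caccabca"
Scanning for longest run:
  Position 1 ('a'): new char, reset run to 1
  Position 2 ('c'): new char, reset run to 1
  Position 3 ('c'): continues run of 'c', length=2
  Position 4 ('a'): new char, reset run to 1
  Position 5 ('b'): new char, reset run to 1
  Position 6 ('c'): new char, reset run to 1
  Position 7 ('a'): new char, reset run to 1
Longest run: 'c' with length 2

2


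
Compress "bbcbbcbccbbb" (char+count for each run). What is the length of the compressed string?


Input: bbcbbcbccbbb
Runs:
  'b' x 2 => "b2"
  'c' x 1 => "c1"
  'b' x 2 => "b2"
  'c' x 1 => "c1"
  'b' x 1 => "b1"
  'c' x 2 => "c2"
  'b' x 3 => "b3"
Compressed: "b2c1b2c1b1c2b3"
Compressed length: 14

14


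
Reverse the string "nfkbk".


Input: nfkbk
Reading characters right to left:
  Position 4: 'k'
  Position 3: 'b'
  Position 2: 'k'
  Position 1: 'f'
  Position 0: 'n'
Reversed: kbkfn

kbkfn


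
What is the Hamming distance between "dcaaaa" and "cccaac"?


Comparing "dcaaaa" and "cccaac" position by position:
  Position 0: 'd' vs 'c' => differ
  Position 1: 'c' vs 'c' => same
  Position 2: 'a' vs 'c' => differ
  Position 3: 'a' vs 'a' => same
  Position 4: 'a' vs 'a' => same
  Position 5: 'a' vs 'c' => differ
Total differences (Hamming distance): 3

3


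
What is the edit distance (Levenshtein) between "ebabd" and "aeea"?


Computing edit distance: "ebabd" -> "aeea"
DP table:
           a    e    e    a
      0    1    2    3    4
  e   1    1    1    2    3
  b   2    2    2    2    3
  a   3    2    3    3    2
  b   4    3    3    4    3
  d   5    4    4    4    4
Edit distance = dp[5][4] = 4

4


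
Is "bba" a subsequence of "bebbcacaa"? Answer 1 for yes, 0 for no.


Check if "bba" is a subsequence of "bebbcacaa"
Greedy scan:
  Position 0 ('b'): matches sub[0] = 'b'
  Position 1 ('e'): no match needed
  Position 2 ('b'): matches sub[1] = 'b'
  Position 3 ('b'): no match needed
  Position 4 ('c'): no match needed
  Position 5 ('a'): matches sub[2] = 'a'
  Position 6 ('c'): no match needed
  Position 7 ('a'): no match needed
  Position 8 ('a'): no match needed
All 3 characters matched => is a subsequence

1


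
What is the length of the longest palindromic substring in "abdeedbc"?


Input: "abdeedbc"
Checking substrings for palindromes:
  [1:7] "bdeedb" (len 6) => palindrome
  [2:6] "deed" (len 4) => palindrome
  [3:5] "ee" (len 2) => palindrome
Longest palindromic substring: "bdeedb" with length 6

6


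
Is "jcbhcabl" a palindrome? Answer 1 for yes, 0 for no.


Input: jcbhcabl
Reversed: lbachbcj
  Compare pos 0 ('j') with pos 7 ('l'): MISMATCH
  Compare pos 1 ('c') with pos 6 ('b'): MISMATCH
  Compare pos 2 ('b') with pos 5 ('a'): MISMATCH
  Compare pos 3 ('h') with pos 4 ('c'): MISMATCH
Result: not a palindrome

0


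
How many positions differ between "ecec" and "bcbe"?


Comparing "ecec" and "bcbe" position by position:
  Position 0: 'e' vs 'b' => DIFFER
  Position 1: 'c' vs 'c' => same
  Position 2: 'e' vs 'b' => DIFFER
  Position 3: 'c' vs 'e' => DIFFER
Positions that differ: 3

3


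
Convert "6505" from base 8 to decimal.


Input: "6505" in base 8
Positional expansion:
  Digit '6' (value 6) x 8^3 = 3072
  Digit '5' (value 5) x 8^2 = 320
  Digit '0' (value 0) x 8^1 = 0
  Digit '5' (value 5) x 8^0 = 5
Sum = 3397

3397


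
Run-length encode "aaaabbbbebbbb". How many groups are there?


Input: aaaabbbbebbbb
Scanning for consecutive runs:
  Group 1: 'a' x 4 (positions 0-3)
  Group 2: 'b' x 4 (positions 4-7)
  Group 3: 'e' x 1 (positions 8-8)
  Group 4: 'b' x 4 (positions 9-12)
Total groups: 4

4


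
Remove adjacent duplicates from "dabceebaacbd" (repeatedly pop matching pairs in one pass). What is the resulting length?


Input: dabceebaacbd
Stack-based adjacent duplicate removal:
  Read 'd': push. Stack: d
  Read 'a': push. Stack: da
  Read 'b': push. Stack: dab
  Read 'c': push. Stack: dabc
  Read 'e': push. Stack: dabce
  Read 'e': matches stack top 'e' => pop. Stack: dabc
  Read 'b': push. Stack: dabcb
  Read 'a': push. Stack: dabcba
  Read 'a': matches stack top 'a' => pop. Stack: dabcb
  Read 'c': push. Stack: dabcbc
  Read 'b': push. Stack: dabcbcb
  Read 'd': push. Stack: dabcbcbd
Final stack: "dabcbcbd" (length 8)

8


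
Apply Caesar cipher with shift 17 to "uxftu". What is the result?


Caesar cipher: shift "uxftu" by 17
  'u' (pos 20) + 17 = pos 11 = 'l'
  'x' (pos 23) + 17 = pos 14 = 'o'
  'f' (pos 5) + 17 = pos 22 = 'w'
  't' (pos 19) + 17 = pos 10 = 'k'
  'u' (pos 20) + 17 = pos 11 = 'l'
Result: lowkl

lowkl


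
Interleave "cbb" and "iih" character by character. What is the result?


Interleaving "cbb" and "iih":
  Position 0: 'c' from first, 'i' from second => "ci"
  Position 1: 'b' from first, 'i' from second => "bi"
  Position 2: 'b' from first, 'h' from second => "bh"
Result: cibibh

cibibh


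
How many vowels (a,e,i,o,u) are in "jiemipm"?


Input: jiemipm
Checking each character:
  'j' at position 0: consonant
  'i' at position 1: vowel (running total: 1)
  'e' at position 2: vowel (running total: 2)
  'm' at position 3: consonant
  'i' at position 4: vowel (running total: 3)
  'p' at position 5: consonant
  'm' at position 6: consonant
Total vowels: 3

3


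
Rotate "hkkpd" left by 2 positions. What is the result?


Input: "hkkpd", rotate left by 2
First 2 characters: "hk"
Remaining characters: "kpd"
Concatenate remaining + first: "kpd" + "hk" = "kpdhk"

kpdhk


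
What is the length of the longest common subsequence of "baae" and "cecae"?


LCS of "baae" and "cecae"
DP table:
           c    e    c    a    e
      0    0    0    0    0    0
  b   0    0    0    0    0    0
  a   0    0    0    0    1    1
  a   0    0    0    0    1    1
  e   0    0    1    1    1    2
LCS length = dp[4][5] = 2

2


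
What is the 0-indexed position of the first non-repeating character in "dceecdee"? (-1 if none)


Input: dceecdee
Character frequencies:
  'c': 2
  'd': 2
  'e': 4
Scanning left to right for freq == 1:
  Position 0 ('d'): freq=2, skip
  Position 1 ('c'): freq=2, skip
  Position 2 ('e'): freq=4, skip
  Position 3 ('e'): freq=4, skip
  Position 4 ('c'): freq=2, skip
  Position 5 ('d'): freq=2, skip
  Position 6 ('e'): freq=4, skip
  Position 7 ('e'): freq=4, skip
  No unique character found => answer = -1

-1


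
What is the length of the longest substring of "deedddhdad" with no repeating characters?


Input: "deedddhdad"
Sliding window (track last position of each char):
  Position 0 ('d'): window [0,0] length 1 -- new best
  Position 1 ('e'): window [0,1] length 2 -- new best
  Position 2 ('e'): repeat (last at 1), move window start to 2
  Position 2 ('e'): window [2,2] length 1
  Position 3 ('d'): window [2,3] length 2
  Position 4 ('d'): repeat (last at 3), move window start to 4
  Position 4 ('d'): window [4,4] length 1
  Position 5 ('d'): repeat (last at 4), move window start to 5
  Position 5 ('d'): window [5,5] length 1
  Position 6 ('h'): window [5,6] length 2
  Position 7 ('d'): repeat (last at 5), move window start to 6
  Position 7 ('d'): window [6,7] length 2
  Position 8 ('a'): window [6,8] length 3 -- new best
  Position 9 ('d'): repeat (last at 7), move window start to 8
  Position 9 ('d'): window [8,9] length 2
Longest substring with no repeats: "hda" with length 3

3


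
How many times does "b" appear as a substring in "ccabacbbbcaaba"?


Searching for "b" in "ccabacbbbcaaba"
Scanning each position:
  Position 0: "c" => no
  Position 1: "c" => no
  Position 2: "a" => no
  Position 3: "b" => MATCH
  Position 4: "a" => no
  Position 5: "c" => no
  Position 6: "b" => MATCH
  Position 7: "b" => MATCH
  Position 8: "b" => MATCH
  Position 9: "c" => no
  Position 10: "a" => no
  Position 11: "a" => no
  Position 12: "b" => MATCH
  Position 13: "a" => no
Total occurrences: 5

5


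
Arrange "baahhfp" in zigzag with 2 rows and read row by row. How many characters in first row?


Zigzag "baahhfp" into 2 rows:
Placing characters:
  'b' => row 0
  'a' => row 1
  'a' => row 0
  'h' => row 1
  'h' => row 0
  'f' => row 1
  'p' => row 0
Rows:
  Row 0: "bahp"
  Row 1: "ahf"
First row length: 4

4


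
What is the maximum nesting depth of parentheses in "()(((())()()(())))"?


Input: "()(((())()()(())))"
Tracking depth:
  Position 0 '(': depth becomes 1
  Position 1 ')': depth becomes 0
  Position 2 '(': depth becomes 1
  Position 3 '(': depth becomes 2
  Position 4 '(': depth becomes 3
  Position 5 '(': depth becomes 4
  Position 6 ')': depth becomes 3
  Position 7 ')': depth becomes 2
  Position 8 '(': depth becomes 3
  Position 9 ')': depth becomes 2
  Position 10 '(': depth becomes 3
  Position 11 ')': depth becomes 2
  Position 12 '(': depth becomes 3
  Position 13 '(': depth becomes 4
  Position 14 ')': depth becomes 3
  Position 15 ')': depth becomes 2
  Position 16 ')': depth becomes 1
  Position 17 ')': depth becomes 0
Maximum depth reached: 4

4


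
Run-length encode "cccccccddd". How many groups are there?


Input: cccccccddd
Scanning for consecutive runs:
  Group 1: 'c' x 7 (positions 0-6)
  Group 2: 'd' x 3 (positions 7-9)
Total groups: 2

2


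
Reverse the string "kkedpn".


Input: kkedpn
Reading characters right to left:
  Position 5: 'n'
  Position 4: 'p'
  Position 3: 'd'
  Position 2: 'e'
  Position 1: 'k'
  Position 0: 'k'
Reversed: npdekk

npdekk


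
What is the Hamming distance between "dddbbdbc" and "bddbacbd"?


Comparing "dddbbdbc" and "bddbacbd" position by position:
  Position 0: 'd' vs 'b' => differ
  Position 1: 'd' vs 'd' => same
  Position 2: 'd' vs 'd' => same
  Position 3: 'b' vs 'b' => same
  Position 4: 'b' vs 'a' => differ
  Position 5: 'd' vs 'c' => differ
  Position 6: 'b' vs 'b' => same
  Position 7: 'c' vs 'd' => differ
Total differences (Hamming distance): 4

4


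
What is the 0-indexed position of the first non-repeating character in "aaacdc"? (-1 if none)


Input: aaacdc
Character frequencies:
  'a': 3
  'c': 2
  'd': 1
Scanning left to right for freq == 1:
  Position 0 ('a'): freq=3, skip
  Position 1 ('a'): freq=3, skip
  Position 2 ('a'): freq=3, skip
  Position 3 ('c'): freq=2, skip
  Position 4 ('d'): unique! => answer = 4

4


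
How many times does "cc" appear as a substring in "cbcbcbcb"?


Searching for "cc" in "cbcbcbcb"
Scanning each position:
  Position 0: "cb" => no
  Position 1: "bc" => no
  Position 2: "cb" => no
  Position 3: "bc" => no
  Position 4: "cb" => no
  Position 5: "bc" => no
  Position 6: "cb" => no
Total occurrences: 0

0


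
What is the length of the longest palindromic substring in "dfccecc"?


Input: "dfccecc"
Checking substrings for palindromes:
  [2:7] "ccecc" (len 5) => palindrome
  [3:6] "cec" (len 3) => palindrome
  [2:4] "cc" (len 2) => palindrome
  [5:7] "cc" (len 2) => palindrome
Longest palindromic substring: "ccecc" with length 5

5
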